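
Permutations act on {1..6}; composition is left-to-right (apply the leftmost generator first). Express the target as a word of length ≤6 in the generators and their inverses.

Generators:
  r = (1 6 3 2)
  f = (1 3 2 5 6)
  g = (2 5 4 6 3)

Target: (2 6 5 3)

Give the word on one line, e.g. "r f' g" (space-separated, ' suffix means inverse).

r f f r r

  after r: (1 6 3 2)
  after f: (2 3 5 6)
  after f: (1 3 6 5)
  after r: (1 2)(5 6)
  after r: (2 6 5 3)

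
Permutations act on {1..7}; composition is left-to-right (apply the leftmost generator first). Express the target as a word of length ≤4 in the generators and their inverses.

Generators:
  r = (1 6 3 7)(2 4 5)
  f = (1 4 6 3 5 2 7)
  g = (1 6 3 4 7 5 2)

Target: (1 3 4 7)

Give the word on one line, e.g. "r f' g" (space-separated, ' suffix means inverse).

g r' f g'

  after g: (1 6 3 4 7 5 2)
  after r': (2 7 4 3)
  after f: (1 4 5 2)(3 7 6)
  after g': (1 3 4 7)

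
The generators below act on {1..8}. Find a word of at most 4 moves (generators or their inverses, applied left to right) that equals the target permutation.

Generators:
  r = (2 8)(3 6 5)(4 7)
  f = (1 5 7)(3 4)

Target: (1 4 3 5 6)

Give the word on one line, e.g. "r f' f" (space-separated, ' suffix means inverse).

r f f r

  after r: (2 8)(3 6 5)(4 7)
  after f: (1 5 4)(2 8)(3 6 7)
  after f: (1 7 4 5 3 6)(2 8)
  after r: (1 4 3 5 6)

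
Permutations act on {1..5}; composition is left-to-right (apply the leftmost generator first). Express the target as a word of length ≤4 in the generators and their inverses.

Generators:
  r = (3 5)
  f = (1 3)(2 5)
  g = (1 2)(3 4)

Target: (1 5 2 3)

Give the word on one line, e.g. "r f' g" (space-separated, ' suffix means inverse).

f r' g' g'

  after f: (1 3)(2 5)
  after r': (1 5 2 3)
  after g': (1 5)(2 4 3)
  after g': (1 5 2 3)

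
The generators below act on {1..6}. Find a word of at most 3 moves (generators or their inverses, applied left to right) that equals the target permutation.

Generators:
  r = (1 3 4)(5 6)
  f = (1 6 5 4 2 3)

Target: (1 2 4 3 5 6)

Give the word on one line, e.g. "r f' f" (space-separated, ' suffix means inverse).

r' r' f'

  after r': (1 4 3)(5 6)
  after r': (1 3 4)
  after f': (1 2 4 3 5 6)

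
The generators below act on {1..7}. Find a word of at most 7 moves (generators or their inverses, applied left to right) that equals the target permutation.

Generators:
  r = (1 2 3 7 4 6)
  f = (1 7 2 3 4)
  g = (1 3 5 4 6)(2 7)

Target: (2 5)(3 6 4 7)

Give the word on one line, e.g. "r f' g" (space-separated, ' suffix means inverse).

g' r' g f' r

  after g': (1 6 4 5 3)(2 7)
  after r': (1 4 5 2 3 6 7)
  after g: (1 6 2 5 7 3)
  after f': (1 6 7 2 5)(3 4)
  after r: (2 5)(3 6 4 7)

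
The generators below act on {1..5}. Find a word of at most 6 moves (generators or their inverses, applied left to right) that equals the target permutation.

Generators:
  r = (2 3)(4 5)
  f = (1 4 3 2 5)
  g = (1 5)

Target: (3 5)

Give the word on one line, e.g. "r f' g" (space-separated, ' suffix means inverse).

r g' r' f' r'

  after r: (2 3)(4 5)
  after g': (1 5 4)(2 3)
  after r': (1 4)
  after f': (2 3 4 5)
  after r': (3 5)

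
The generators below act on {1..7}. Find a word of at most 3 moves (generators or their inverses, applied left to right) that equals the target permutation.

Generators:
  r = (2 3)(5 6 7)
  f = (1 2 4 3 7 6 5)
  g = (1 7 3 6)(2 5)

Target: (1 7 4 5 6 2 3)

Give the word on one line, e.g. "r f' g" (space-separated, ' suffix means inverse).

  after g: (1 7 3 6)(2 5)
  after f': (1 3 7 4 2 6 5)
  after g': (1 7 4 5 6 2 3)

g f' g'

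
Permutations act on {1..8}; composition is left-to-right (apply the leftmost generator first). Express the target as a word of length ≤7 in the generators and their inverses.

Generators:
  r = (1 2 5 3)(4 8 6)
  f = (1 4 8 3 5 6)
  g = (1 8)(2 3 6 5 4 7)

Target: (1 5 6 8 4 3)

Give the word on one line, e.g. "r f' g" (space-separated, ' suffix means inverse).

  after r': (1 3 5 2)(4 6 8)
  after f': (1 8)(2 6 4 5)
  after f': (1 4 3 8 6)(2 5)
  after r': (1 6 3 4 5)
  after f': (1 5 6 8 4 3)

r' f' f' r' f'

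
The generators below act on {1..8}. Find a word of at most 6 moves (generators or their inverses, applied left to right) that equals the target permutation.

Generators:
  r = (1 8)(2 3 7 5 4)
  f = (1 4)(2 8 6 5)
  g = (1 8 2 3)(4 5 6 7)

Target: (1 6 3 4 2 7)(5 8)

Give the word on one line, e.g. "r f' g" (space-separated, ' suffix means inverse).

  after f': (1 4)(2 5 6 8)
  after f': (2 6)(5 8)
  after g: (1 8 6 3)(2 7 4 5)
  after f: (1 6 3 4 2 7)(5 8)

f' f' g f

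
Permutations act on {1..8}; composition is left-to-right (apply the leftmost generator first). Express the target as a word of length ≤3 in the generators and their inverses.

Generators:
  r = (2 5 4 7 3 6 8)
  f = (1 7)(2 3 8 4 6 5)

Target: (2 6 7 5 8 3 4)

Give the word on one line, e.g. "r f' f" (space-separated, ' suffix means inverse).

r' r'

  after r': (2 8 6 3 7 4 5)
  after r': (2 6 7 5 8 3 4)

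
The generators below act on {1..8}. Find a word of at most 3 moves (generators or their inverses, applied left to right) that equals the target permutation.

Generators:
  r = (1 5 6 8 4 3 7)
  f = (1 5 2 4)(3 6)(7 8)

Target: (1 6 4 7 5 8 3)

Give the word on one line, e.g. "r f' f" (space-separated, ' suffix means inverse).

r r

  after r: (1 5 6 8 4 3 7)
  after r: (1 6 4 7 5 8 3)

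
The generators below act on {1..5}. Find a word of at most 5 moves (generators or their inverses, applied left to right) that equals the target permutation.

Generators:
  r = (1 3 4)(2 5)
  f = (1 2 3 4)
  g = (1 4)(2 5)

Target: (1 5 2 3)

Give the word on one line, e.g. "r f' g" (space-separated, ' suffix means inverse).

g' f f g' f

  after g': (1 4)(2 5)
  after f: (2 5 3 4)
  after f: (1 2 5 4 3)
  after g': (1 5)(3 4)
  after f: (1 5 2 3)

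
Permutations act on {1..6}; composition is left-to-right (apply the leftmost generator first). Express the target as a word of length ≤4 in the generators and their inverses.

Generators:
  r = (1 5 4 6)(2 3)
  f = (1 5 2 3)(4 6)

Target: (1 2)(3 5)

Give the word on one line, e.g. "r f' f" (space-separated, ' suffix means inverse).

f f

  after f: (1 5 2 3)(4 6)
  after f: (1 2)(3 5)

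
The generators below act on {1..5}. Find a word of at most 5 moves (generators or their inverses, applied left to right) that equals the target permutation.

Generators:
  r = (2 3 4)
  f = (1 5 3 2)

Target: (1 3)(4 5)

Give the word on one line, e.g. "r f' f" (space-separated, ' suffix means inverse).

  after r: (2 3 4)
  after f: (1 5 3 4)
  after r: (1 5 4)(2 3)
  after f: (1 3)(4 5)

r f r f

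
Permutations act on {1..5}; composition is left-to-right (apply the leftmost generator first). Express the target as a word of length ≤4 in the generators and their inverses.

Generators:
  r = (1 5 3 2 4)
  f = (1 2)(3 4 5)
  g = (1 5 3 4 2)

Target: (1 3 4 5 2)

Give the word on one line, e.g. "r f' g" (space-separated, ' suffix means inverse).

  after r: (1 5 3 2 4)
  after r: (1 3 4 5 2)

r r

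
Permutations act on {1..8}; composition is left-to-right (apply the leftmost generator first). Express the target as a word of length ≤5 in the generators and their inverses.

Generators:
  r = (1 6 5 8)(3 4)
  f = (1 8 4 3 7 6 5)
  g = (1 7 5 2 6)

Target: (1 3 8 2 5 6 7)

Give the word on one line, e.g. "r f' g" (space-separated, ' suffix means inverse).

g' r' g f'

  after g': (1 6 2 5 7)
  after r': (2 6)(3 4)(5 7 8)
  after g: (1 7 8 2)(3 4)
  after f': (1 3 8 2 5 6 7)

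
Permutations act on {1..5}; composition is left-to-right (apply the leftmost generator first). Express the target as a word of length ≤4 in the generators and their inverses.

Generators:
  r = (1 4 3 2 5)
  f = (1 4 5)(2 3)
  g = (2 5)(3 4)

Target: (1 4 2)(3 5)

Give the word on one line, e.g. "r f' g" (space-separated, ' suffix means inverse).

  after g: (2 5)(3 4)
  after f: (1 4 2)(3 5)

g f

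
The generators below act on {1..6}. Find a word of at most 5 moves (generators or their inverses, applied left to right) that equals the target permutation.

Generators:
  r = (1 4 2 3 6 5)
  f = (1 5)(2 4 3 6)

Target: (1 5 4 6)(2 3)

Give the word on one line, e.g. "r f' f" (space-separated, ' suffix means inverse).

r f' f' r

  after r: (1 4 2 3 6 5)
  after f': (1 2 4 6)
  after f': (1 6 5)(3 4)
  after r: (1 5 4 6)(2 3)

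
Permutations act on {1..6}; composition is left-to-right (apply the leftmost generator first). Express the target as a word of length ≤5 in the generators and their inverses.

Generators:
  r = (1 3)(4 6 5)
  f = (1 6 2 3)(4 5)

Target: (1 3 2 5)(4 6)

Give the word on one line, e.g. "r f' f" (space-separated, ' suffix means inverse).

  after r: (1 3)(4 6 5)
  after r: (4 5 6)
  after f': (1 3 2 6 5)
  after r': (2 4 5 3)
  after r': (1 3 2 5)(4 6)

r r f' r' r'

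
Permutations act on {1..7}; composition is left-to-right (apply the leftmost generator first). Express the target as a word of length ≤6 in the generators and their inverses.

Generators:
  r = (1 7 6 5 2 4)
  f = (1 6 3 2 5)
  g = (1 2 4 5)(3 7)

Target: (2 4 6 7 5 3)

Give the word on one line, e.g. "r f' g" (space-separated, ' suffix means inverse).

f f g' f r'

  after f: (1 6 3 2 5)
  after f: (1 3 5 6 2)
  after g': (1 7 3 4 2 5 6)
  after f: (1 7 2)(3 4 5)
  after r': (2 4 6 7 5 3)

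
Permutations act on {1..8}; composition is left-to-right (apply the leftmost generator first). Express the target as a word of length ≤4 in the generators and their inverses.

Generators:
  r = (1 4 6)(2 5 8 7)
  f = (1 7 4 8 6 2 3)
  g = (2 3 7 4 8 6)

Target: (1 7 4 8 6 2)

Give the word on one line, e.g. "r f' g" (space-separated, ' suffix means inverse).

f f g'

  after f: (1 7 4 8 6 2 3)
  after f: (1 4 6 3 7 8 2)
  after g': (1 7 4 8 6 2)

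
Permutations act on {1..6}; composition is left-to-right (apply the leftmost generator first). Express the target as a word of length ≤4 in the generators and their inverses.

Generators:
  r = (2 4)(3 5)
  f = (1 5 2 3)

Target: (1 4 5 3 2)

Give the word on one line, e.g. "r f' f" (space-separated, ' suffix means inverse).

f' r' f r

  after f': (1 3 2 5)
  after r': (1 5)(2 3 4)
  after f: (1 2)(3 4)
  after r: (1 4 5 3 2)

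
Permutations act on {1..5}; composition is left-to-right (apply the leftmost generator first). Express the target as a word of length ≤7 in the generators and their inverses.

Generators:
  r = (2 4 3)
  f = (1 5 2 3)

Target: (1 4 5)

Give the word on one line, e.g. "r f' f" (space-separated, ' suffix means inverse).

  after f: (1 5 2 3)
  after f: (1 2)(3 5)
  after r: (1 4 3 5 2)
  after f': (1 4 2 3)
  after f': (1 4 5)

f f r f' f'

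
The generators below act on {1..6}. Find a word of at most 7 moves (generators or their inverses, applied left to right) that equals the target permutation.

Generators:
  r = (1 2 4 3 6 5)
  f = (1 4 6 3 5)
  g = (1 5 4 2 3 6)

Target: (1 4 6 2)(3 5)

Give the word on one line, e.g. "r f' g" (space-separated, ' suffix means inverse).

r r f' r r

  after r: (1 2 4 3 6 5)
  after r: (1 4 6)(2 3 5)
  after f': (2 6 5)
  after r: (1 2 5 4 3 6)
  after r: (1 4 6 2)(3 5)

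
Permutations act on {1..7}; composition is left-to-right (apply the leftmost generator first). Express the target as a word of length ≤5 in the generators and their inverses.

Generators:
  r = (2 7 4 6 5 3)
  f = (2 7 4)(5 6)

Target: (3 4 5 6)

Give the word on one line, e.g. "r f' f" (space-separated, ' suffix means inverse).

  after f': (2 4 7)(5 6)
  after f': (2 7 4)
  after f': (5 6)
  after r: (2 7 4 6 3)
  after f': (3 4 5 6)

f' f' f' r f'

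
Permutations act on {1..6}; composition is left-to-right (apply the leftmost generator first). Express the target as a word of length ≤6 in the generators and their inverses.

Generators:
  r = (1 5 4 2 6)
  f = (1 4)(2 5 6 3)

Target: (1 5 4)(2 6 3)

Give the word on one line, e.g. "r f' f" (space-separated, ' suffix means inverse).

  after f': (1 4)(2 3 6 5)
  after r: (1 2 3)(4 5 6)
  after r: (1 6 2 3 5)
  after f': (1 5 4)(2 6 3)

f' r r f'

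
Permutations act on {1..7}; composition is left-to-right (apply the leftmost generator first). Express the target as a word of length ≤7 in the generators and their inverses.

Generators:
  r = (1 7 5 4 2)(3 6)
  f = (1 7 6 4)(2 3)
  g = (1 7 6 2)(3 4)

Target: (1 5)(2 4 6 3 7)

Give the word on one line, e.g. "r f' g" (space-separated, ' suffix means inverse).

  after f: (1 7 6 4)(2 3)
  after r: (1 5 4 7 3)(2 6)
  after f': (1 5 6 3 4)(2 7)
  after f': (1 5 7 3 6 2)
  after f': (1 5)(2 4 6 3 7)

f r f' f' f'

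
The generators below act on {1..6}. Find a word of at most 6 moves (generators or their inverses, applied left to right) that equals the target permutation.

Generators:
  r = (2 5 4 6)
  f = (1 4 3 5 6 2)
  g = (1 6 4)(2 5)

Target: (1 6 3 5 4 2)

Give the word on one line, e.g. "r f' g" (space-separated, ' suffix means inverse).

g' r' g g f

  after g': (1 4 6)(2 5)
  after r': (1 5 6)
  after g: (1 2 5 4)
  after g: (1 5)(4 6)
  after f: (1 6 3 5 4 2)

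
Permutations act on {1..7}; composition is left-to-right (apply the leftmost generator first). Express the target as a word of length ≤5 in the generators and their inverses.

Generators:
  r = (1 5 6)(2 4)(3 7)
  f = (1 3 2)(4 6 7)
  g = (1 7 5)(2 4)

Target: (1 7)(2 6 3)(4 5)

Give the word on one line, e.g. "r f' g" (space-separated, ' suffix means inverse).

f' r r f' r'

  after f': (1 2 3)(4 7 6)
  after r: (1 4 3 5 6 2 7)
  after r: (1 2 3 6 4 7 5)
  after f': (1 3 4 6 7 5 2)
  after r': (1 7)(2 6 3)(4 5)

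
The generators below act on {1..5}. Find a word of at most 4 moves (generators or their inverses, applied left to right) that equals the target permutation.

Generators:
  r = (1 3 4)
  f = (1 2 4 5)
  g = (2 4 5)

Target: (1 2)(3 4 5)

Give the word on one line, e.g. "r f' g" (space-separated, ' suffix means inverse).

  after f: (1 2 4 5)
  after r: (1 2)(3 4 5)

f r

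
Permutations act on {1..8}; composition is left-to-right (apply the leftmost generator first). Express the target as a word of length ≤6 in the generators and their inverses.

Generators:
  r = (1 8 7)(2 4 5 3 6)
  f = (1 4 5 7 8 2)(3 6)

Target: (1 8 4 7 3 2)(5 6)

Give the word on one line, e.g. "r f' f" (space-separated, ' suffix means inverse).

r f f r

  after r: (1 8 7)(2 4 5 3 6)
  after f: (1 2 5 6)(4 7)
  after f: (2 7 5 3 6 4 8)
  after r: (1 8 4 7 3 2)(5 6)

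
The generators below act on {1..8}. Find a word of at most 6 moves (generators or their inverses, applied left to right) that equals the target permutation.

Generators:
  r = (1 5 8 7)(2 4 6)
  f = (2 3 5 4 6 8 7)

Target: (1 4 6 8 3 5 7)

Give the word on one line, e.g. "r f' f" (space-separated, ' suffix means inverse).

f' r r f' f'

  after f': (2 7 8 6 4 5 3)
  after r: (1 5 3 4 8 2)
  after r: (1 8 4 7)(2 5 3 6)
  after f': (1 6 7)(2 3 4 8 5)
  after f': (1 4 6 8 3 5 7)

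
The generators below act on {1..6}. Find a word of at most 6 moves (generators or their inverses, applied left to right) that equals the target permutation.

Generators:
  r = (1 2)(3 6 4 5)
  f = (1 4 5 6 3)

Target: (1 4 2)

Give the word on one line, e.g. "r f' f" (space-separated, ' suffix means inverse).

  after r: (1 2)(3 6 4 5)
  after f': (1 2 3 5 6)
  after f': (1 2 6 3 4)
  after r': (2 3 6 5 4)
  after f: (1 4 2)

r f' f' r' f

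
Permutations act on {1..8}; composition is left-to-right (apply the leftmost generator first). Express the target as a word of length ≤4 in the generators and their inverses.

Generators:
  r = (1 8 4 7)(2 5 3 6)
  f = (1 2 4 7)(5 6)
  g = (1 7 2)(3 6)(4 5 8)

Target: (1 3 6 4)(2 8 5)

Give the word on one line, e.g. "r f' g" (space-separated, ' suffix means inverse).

  after g': (1 2 7)(3 6)(4 8 5)
  after r': (1 6 5 8 2 4)
  after r': (1 3 5)(2 8 6)(4 7)
  after f: (1 3 6 4)(2 8 5)

g' r' r' f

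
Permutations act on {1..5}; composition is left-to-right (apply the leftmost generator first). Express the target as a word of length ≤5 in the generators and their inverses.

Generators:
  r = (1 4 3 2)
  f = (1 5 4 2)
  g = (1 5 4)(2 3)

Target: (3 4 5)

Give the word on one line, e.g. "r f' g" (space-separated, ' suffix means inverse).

r f' r' g'

  after r: (1 4 3 2)
  after f': (1 5)(3 4)
  after r': (1 5 2 3)
  after g': (3 4 5)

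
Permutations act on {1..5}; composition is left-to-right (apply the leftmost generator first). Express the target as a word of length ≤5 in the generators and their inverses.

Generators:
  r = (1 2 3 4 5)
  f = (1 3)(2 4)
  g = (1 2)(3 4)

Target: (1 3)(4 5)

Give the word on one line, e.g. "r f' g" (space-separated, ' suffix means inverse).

  after g: (1 2)(3 4)
  after f': (1 4)(2 3)
  after r': (1 3)(4 5)

g f' r'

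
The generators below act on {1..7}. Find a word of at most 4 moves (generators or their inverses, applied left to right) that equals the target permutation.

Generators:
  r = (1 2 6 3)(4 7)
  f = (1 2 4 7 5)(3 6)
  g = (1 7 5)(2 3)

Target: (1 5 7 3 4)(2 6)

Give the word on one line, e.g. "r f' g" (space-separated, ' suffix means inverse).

  after g': (1 5 7)(2 3)
  after f: (2 6 3 4 7)
  after g': (1 5 7 3 4)(2 6)

g' f g'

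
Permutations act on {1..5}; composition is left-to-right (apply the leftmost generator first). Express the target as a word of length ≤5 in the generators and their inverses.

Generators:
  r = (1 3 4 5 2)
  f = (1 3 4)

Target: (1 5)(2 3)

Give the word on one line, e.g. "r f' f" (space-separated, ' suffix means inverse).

f r r

  after f: (1 3 4)
  after r: (1 4 3 5 2)
  after r: (1 5)(2 3)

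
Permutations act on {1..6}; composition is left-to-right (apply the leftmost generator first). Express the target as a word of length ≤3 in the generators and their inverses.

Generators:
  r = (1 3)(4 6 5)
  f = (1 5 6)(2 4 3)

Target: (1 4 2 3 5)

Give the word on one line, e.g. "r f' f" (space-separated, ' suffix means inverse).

  after f': (1 6 5)(2 3 4)
  after r: (1 5 3 6 4 2)
  after r: (1 4 2 3 5)

f' r r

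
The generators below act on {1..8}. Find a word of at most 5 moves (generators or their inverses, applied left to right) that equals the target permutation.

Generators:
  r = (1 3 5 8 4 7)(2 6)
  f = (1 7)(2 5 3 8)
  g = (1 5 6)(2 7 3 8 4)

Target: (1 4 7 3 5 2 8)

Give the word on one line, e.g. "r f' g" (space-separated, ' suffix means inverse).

f' g f f g'

  after f': (1 7)(2 8 3 5)
  after g: (1 3 6)(2 4)(5 7)
  after f: (1 8 2 4 5)(3 6 7)
  after f: (1 2 4 3 6)(5 7 8)
  after g': (1 4 7 3 5 2 8)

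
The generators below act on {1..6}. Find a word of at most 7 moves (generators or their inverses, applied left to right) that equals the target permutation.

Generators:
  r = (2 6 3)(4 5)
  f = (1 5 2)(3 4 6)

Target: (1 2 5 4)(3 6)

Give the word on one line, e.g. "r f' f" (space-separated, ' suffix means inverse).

  after f': (1 2 5)(3 6 4)
  after f': (1 5 2)(3 4 6)
  after r: (1 4 3 5 6 2)
  after r: (1 5 3 4 2)
  after f: (1 2 5 4)(3 6)

f' f' r r f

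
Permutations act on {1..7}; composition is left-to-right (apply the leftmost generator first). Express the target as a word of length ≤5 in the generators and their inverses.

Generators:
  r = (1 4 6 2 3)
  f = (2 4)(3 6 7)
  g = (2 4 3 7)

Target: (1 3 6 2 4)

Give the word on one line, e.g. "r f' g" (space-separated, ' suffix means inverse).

  after g': (2 7 3 4)
  after f': (2 6 3)
  after r': (1 3 6 2 4)

g' f' r'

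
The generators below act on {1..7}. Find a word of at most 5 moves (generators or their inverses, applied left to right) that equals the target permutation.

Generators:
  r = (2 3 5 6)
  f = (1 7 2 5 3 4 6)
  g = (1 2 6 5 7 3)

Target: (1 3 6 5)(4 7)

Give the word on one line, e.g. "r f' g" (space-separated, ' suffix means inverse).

g r g' f' g'

  after g: (1 2 6 5 7 3)
  after r: (1 3)(5 7)
  after g': (1 7 6 2)
  after f': (2 6 7 4 3 5)
  after g': (1 3 6 5)(4 7)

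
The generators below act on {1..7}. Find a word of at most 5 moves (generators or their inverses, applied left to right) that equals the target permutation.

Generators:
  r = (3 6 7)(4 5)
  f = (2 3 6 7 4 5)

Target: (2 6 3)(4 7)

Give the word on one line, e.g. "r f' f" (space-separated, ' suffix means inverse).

  after f: (2 3 6 7 4 5)
  after r': (2 7 5)
  after f': (2 6 3)(4 7)

f r' f'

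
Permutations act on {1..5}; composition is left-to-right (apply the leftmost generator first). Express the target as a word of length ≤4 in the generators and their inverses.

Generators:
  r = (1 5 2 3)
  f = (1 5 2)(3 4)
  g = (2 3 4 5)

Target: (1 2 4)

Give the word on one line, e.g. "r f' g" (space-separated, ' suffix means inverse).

  after g: (2 3 4 5)
  after f': (1 2 4)

g f'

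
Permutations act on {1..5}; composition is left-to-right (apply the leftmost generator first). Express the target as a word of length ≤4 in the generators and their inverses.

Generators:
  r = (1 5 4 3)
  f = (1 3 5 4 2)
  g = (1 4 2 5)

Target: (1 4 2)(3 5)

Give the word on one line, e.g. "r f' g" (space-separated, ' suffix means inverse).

  after f': (1 2 4 5 3)
  after g': (1 4 2)(3 5)

f' g'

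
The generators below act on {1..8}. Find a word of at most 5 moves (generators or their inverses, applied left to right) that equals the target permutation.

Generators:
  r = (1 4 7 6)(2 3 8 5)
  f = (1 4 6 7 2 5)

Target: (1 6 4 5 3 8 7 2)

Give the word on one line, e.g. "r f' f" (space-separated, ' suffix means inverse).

f' r f' f'

  after f': (1 5 2 7 6 4)
  after r: (1 2 6 7)(3 8 5)
  after f': (1 7 5 3 8 2 4)
  after f': (1 6 4 5 3 8 7 2)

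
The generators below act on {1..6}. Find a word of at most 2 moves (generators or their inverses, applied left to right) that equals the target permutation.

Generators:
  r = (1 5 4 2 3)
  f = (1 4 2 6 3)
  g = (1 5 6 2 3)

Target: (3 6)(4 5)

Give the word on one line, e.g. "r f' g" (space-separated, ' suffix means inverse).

  after r': (1 3 2 4 5)
  after f: (3 6)(4 5)

r' f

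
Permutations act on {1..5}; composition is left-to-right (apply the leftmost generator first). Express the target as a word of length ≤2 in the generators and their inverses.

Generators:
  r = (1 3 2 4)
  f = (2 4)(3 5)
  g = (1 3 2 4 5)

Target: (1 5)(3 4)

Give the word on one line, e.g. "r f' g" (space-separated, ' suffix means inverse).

  after f: (2 4)(3 5)
  after g': (1 5)(3 4)

f g'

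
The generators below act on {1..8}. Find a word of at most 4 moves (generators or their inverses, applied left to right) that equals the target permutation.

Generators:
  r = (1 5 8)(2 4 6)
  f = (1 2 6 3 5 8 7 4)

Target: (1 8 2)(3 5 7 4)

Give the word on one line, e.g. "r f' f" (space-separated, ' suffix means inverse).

r f

  after r: (1 5 8)(2 4 6)
  after f: (1 8 2)(3 5 7 4)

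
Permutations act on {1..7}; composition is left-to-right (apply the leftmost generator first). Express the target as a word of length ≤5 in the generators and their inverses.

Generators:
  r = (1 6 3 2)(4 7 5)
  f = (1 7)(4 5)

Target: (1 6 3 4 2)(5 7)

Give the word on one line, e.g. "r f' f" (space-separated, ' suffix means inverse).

r' r' f r'

  after r': (1 2 3 6)(4 5 7)
  after r': (1 3)(2 6)(4 7 5)
  after f: (1 3 7 4)(2 6)
  after r': (1 6 3 4 2)(5 7)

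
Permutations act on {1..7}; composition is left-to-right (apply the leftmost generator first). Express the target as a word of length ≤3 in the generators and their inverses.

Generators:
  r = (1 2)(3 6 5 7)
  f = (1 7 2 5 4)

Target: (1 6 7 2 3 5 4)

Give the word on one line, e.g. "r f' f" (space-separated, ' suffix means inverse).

f r' r'

  after f: (1 7 2 5 4)
  after r': (1 5 4 2 6 3 7)
  after r': (1 6 7 2 3 5 4)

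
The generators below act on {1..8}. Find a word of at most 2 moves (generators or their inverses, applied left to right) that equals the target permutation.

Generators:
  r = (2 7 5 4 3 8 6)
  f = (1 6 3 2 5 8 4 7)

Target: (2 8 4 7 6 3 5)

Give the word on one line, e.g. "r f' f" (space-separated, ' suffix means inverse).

r' r'

  after r': (2 6 8 3 4 5 7)
  after r': (2 8 4 7 6 3 5)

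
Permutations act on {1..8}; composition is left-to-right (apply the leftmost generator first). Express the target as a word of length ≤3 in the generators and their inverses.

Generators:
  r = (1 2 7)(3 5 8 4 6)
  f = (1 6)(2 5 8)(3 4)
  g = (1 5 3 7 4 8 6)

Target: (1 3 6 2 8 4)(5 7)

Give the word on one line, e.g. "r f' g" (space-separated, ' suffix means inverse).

  after r': (1 7 2)(3 6 4 8 5)
  after g: (1 4 6 8 3)(2 5 7)
  after f: (1 3 6 2 8 4)(5 7)

r' g f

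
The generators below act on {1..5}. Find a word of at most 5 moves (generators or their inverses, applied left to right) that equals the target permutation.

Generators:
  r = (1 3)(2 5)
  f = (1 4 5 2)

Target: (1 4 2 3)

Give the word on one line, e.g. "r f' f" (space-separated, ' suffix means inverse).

f' f' f' r'

  after f': (1 2 5 4)
  after f': (1 5)(2 4)
  after f': (1 4 5 2)
  after r': (1 4 2 3)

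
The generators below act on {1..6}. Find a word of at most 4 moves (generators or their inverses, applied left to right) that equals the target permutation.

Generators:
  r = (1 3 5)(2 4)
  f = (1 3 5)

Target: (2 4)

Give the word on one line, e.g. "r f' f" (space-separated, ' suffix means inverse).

  after r: (1 3 5)(2 4)
  after f: (1 5 3)(2 4)
  after r': (1 3 5)
  after r': (2 4)

r f r' r'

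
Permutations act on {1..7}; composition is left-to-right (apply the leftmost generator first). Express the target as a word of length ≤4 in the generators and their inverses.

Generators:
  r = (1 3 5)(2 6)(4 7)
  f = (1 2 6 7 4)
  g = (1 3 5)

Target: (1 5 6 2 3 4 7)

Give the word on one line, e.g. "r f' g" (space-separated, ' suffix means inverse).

g f' r f'

  after g: (1 3 5)
  after f': (1 3 5 4 7 6 2)
  after r: (1 5 7 2 3)
  after f': (1 5 6 2 3 4 7)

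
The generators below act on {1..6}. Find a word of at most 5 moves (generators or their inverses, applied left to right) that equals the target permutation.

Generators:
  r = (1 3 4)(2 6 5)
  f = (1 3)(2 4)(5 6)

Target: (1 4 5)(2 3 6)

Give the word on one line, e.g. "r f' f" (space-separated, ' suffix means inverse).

f' r' f r' r'

  after f': (1 3)(2 4)(5 6)
  after r': (2 3 4 5)
  after f: (1 3 2)(4 6 5)
  after r': (2 4)(3 5)
  after r': (1 4 5)(2 3 6)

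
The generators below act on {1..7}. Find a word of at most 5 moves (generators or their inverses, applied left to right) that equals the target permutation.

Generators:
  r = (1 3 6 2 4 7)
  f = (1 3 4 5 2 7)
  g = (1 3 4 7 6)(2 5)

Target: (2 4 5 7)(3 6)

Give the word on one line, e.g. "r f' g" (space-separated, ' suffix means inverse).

f' r r f'

  after f': (1 7 2 5 4 3)
  after r: (2 5 7 4 6)
  after r: (1 3 6 4 2 5)
  after f': (2 4 5 7)(3 6)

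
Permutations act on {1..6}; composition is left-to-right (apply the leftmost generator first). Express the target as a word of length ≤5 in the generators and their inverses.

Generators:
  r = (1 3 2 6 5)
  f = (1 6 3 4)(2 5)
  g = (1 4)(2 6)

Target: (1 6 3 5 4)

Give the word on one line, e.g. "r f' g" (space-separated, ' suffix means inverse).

  after g': (1 4)(2 6)
  after f': (1 3 6 5 2)
  after r': (2 5 3)
  after f: (1 6 3 5 4)

g' f' r' f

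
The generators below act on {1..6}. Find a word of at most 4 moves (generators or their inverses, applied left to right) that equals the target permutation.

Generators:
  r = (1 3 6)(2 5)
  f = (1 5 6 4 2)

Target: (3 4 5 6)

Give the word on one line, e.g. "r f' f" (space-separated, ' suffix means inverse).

r' f' f'

  after r': (1 6 3)(2 5)
  after f': (1 5 4 6 3 2)
  after f': (3 4 5 6)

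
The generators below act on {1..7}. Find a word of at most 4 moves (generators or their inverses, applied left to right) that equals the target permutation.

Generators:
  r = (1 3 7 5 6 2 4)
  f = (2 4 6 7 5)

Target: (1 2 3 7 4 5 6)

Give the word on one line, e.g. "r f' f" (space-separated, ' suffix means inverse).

r r r f

  after r: (1 3 7 5 6 2 4)
  after r: (1 7 6 4 3 5 2)
  after r: (1 5 4 7 2 3 6)
  after f: (1 2 3 7 4 5 6)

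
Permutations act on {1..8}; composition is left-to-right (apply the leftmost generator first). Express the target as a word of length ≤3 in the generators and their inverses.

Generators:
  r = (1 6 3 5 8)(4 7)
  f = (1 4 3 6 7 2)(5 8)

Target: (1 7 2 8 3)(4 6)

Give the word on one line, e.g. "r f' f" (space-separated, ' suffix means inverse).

f r'

  after f: (1 4 3 6 7 2)(5 8)
  after r': (1 7 2 8 3)(4 6)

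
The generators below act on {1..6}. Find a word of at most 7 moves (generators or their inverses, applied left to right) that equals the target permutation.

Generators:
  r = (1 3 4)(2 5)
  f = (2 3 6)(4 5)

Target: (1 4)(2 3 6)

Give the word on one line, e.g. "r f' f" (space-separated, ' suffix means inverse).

r' f' r f r

  after r': (1 4 3)(2 5)
  after f': (1 5 6 3)(2 4)
  after r: (1 2)(4 5 6)
  after f: (1 3 6 5 2)
  after r: (1 4)(2 3 6)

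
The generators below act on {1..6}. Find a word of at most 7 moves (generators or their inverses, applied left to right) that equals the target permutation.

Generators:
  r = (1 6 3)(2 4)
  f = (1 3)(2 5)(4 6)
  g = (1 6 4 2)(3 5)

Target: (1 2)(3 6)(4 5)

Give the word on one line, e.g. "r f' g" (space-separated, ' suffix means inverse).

  after r': (1 3 6)(2 4)
  after g: (1 5 3 4)
  after f: (1 2 5)(3 6 4)
  after g': (1 4 5 2 3)
  after r: (1 2)(3 6)(4 5)

r' g f g' r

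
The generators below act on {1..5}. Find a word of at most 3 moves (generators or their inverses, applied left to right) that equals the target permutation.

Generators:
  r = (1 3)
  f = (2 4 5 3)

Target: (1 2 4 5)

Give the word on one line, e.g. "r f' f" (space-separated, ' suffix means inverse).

r' f r

  after r': (1 3)
  after f: (1 2 4 5 3)
  after r: (1 2 4 5)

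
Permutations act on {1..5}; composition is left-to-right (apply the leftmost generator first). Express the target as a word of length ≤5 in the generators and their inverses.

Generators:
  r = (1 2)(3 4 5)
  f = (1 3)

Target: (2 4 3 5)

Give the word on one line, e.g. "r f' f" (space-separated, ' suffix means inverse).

r f' r f f

  after r: (1 2)(3 4 5)
  after f': (1 2 3 4 5)
  after r: (2 4 3 5)
  after f: (1 3 5 2 4)
  after f: (2 4 3 5)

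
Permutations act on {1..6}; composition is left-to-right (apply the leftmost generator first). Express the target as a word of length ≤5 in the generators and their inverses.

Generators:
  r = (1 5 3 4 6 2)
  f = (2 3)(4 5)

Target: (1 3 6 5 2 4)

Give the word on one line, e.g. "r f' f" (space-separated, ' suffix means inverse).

  after f: (2 3)(4 5)
  after r': (1 2 5 3 6 4)
  after f: (1 3 6 5 2 4)

f r' f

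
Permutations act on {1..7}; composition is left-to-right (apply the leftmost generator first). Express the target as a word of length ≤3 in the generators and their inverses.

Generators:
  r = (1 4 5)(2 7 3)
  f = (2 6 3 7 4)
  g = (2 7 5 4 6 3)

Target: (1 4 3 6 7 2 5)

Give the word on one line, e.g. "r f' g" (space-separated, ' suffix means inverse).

f' r

  after f': (2 4 7 3 6)
  after r: (1 4 3 6 7 2 5)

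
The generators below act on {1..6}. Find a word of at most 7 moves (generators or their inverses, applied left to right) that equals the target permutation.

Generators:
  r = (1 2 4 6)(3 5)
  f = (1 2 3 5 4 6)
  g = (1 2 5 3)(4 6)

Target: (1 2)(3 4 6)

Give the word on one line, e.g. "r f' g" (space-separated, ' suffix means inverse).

  after f': (1 6 4 5 3 2)
  after r': (1 4 3)(2 6)
  after g': (1 6)(2 4 5)
  after f: (2 6)(3 5)
  after f: (1 2)(3 4 6)

f' r' g' f f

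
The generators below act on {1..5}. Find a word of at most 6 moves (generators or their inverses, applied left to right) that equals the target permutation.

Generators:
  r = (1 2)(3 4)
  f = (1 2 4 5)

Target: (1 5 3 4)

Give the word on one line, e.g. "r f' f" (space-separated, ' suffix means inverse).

f f f r'

  after f: (1 2 4 5)
  after f: (1 4)(2 5)
  after f: (1 5 4 2)
  after r': (1 5 3 4)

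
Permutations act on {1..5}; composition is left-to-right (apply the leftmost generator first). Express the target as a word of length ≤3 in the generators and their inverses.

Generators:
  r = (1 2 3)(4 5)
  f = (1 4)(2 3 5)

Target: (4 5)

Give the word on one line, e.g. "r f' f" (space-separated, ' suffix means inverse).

  after r': (1 3 2)(4 5)
  after r': (1 2 3)
  after r': (4 5)

r' r' r'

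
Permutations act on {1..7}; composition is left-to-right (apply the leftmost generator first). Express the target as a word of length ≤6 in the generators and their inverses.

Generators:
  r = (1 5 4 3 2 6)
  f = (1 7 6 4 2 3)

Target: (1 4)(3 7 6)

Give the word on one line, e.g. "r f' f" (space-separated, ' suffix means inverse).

r f' f' f' r

  after r: (1 5 4 3 2 6)
  after f': (1 5 6 3 4 2 7)
  after f': (1 5 7 3 6 2)
  after f': (1 5)(2 3 7)(4 6)
  after r: (1 4)(3 7 6)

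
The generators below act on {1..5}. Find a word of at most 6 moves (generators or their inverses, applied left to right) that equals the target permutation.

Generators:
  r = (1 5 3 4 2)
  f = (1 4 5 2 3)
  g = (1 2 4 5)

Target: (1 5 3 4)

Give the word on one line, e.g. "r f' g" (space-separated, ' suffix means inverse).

  after g: (1 2 4 5)
  after r: (3 4)
  after g': (1 5 4 3 2)
  after g': (1 4 3)(2 5)
  after f: (1 5 3 4)

g r g' g' f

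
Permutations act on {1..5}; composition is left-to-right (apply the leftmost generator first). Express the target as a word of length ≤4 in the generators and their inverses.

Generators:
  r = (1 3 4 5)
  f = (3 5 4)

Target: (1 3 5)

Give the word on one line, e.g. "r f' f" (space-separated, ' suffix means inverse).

f r r f

  after f: (3 5 4)
  after r: (1 3)
  after r: (1 4 5)
  after f: (1 3 5)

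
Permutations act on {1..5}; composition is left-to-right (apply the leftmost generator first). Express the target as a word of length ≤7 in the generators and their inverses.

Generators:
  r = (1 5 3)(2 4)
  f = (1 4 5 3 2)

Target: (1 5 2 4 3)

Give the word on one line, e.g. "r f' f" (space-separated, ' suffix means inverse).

  after r: (1 5 3)(2 4)
  after f: (1 3 4)(2 5)
  after f: (1 2 3 5)
  after f: (4 5)
  after r: (1 5 2 4 3)

r f f f r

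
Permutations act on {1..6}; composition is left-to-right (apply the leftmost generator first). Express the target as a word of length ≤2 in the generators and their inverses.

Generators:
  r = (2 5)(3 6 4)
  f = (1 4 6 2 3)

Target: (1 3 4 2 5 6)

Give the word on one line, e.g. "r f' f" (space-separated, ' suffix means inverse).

  after r: (2 5)(3 6 4)
  after f': (1 3 4 2 5 6)

r f'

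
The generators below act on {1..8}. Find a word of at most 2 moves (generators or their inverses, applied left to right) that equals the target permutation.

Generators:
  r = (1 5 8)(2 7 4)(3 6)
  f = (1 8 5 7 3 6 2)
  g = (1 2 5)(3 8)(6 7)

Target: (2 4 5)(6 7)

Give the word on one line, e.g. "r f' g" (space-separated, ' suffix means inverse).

r' f'

  after r': (1 8 5)(2 4 7)(3 6)
  after f': (2 4 5)(6 7)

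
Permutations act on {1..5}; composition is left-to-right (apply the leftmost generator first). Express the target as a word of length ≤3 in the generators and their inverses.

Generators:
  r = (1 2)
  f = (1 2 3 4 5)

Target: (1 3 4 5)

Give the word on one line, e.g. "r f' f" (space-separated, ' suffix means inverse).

r f

  after r: (1 2)
  after f: (1 3 4 5)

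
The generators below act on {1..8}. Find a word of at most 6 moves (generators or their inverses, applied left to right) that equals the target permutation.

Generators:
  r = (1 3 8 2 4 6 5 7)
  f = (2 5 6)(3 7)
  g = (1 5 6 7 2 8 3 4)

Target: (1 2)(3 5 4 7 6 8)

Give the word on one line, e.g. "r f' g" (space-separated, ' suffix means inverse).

r r f' g'

  after r: (1 3 8 2 4 6 5 7)
  after r: (1 8 4 5)(2 6 7 3)
  after f': (1 8 4 2 5)(3 6)
  after g': (1 2)(3 5 4 7 6 8)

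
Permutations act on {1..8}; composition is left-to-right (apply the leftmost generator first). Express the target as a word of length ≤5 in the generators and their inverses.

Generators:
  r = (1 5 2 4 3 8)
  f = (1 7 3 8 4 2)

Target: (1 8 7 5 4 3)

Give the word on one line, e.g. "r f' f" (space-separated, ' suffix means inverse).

r' f' r

  after r': (1 8 3 4 2 5)
  after f': (1 3 8 7)(2 5)
  after r: (1 8 7 5 4 3)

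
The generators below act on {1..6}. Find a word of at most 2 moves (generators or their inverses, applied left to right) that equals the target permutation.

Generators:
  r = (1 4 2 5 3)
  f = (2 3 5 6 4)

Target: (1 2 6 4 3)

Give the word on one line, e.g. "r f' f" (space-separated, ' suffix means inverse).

r f

  after r: (1 4 2 5 3)
  after f: (1 2 6 4 3)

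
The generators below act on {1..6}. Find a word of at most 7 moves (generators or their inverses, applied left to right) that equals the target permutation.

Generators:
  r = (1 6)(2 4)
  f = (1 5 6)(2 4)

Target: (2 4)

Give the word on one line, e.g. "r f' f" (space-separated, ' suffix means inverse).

  after r: (1 6)(2 4)
  after f': (1 5)
  after r: (1 5 6)(2 4)
  after f: (1 6 5)
  after f: (2 4)

r f' r f f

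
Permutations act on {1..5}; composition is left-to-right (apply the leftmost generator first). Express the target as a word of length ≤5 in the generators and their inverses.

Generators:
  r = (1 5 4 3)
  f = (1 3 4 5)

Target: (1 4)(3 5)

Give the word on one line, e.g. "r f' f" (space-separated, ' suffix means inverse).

  after r': (1 3 4 5)
  after f: (1 4)(3 5)
  after f: (1 5 4 3)
  after r: (1 4)(3 5)

r' f f r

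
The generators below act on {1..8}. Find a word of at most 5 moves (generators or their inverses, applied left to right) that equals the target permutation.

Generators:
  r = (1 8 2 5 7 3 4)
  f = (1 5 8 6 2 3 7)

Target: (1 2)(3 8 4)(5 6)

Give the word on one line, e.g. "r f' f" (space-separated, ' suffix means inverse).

  after r: (1 8 2 5 7 3 4)
  after r: (1 2 7 4 8 5 3)
  after f': (1 6 8)(2 3 7 4 5)
  after r': (1 6)(2 7 3 5 8 4)
  after f: (1 2)(3 8 4)(5 6)

r r f' r' f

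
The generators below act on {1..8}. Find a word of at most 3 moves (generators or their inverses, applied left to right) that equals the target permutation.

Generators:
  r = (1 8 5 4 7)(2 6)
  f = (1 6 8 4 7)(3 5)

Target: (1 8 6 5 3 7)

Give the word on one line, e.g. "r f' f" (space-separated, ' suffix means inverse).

  after f': (1 7 4 8 6)(3 5)
  after r: (2 6 8)(3 4 5)
  after r: (1 8 6 5 3 7)

f' r r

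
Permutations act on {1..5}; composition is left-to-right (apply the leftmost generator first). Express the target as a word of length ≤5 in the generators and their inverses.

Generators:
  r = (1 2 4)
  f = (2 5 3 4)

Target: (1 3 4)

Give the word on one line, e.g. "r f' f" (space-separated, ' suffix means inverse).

f r' f'

  after f: (2 5 3 4)
  after r': (1 4)(2 5 3)
  after f': (1 3 4)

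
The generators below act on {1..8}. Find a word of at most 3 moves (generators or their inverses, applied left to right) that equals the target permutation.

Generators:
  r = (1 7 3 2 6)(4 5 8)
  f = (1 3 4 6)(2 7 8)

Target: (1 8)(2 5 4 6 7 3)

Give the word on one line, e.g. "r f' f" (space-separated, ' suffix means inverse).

  after f: (1 3 4 6)(2 7 8)
  after f: (1 4)(2 8 7)(3 6)
  after r': (1 8)(2 5 4 6 7 3)

f f r'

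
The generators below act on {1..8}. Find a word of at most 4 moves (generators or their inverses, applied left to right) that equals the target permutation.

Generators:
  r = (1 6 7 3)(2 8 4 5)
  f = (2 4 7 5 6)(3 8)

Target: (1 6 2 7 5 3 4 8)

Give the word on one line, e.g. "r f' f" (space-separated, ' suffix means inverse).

f' r' r' r'

  after f': (2 6 5 7 4)(3 8)
  after r': (1 3 2)(4 5 6)(7 8)
  after r': (1 7 2 3 5)(6 8)
  after r': (1 6 2 7 5 3 4 8)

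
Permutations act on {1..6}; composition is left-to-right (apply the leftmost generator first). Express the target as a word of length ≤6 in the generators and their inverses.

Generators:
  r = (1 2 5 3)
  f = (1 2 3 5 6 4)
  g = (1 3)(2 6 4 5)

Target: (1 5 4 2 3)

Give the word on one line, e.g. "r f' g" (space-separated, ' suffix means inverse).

g' f' r' r' f

  after g': (1 3)(2 5 4 6)
  after f': (1 2 3 4 5 6)
  after r': (2 5 6 3 4)
  after r': (1 3 4)(5 6)
  after f: (1 5 4 2 3)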